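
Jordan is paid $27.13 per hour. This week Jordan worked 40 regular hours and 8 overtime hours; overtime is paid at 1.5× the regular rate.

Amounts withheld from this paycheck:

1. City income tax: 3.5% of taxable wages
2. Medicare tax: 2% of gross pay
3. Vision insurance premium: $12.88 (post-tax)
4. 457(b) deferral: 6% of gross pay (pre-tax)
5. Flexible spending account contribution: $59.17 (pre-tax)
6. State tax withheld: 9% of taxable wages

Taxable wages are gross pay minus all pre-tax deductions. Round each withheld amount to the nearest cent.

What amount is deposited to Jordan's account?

Regular pay: 40 × $27.13 = $1,085.20
Overtime pay: 8 × $27.13 × 1.5 = $325.56
Gross pay = $1,085.20 + $325.56 = $1,410.76
Flexible spending account contribution: $59.17
457(b) deferral: $1,410.76 × 0.06 = $84.65
Pre-tax total = $59.17 + $84.65 = $143.82
Taxable wages = $1,410.76 − $143.82 = $1,266.94
City income tax: $1,266.94 × 0.035 = $44.34
State tax withheld: $1,266.94 × 0.09 = $114.02
Medicare tax: $1,410.76 × 0.02 = $28.22
Vision insurance premium: $12.88
Total deductions = $59.17 + $84.65 + $44.34 + $114.02 + $28.22 + $12.88 = $343.28
Net pay = $1,410.76 − $343.28 = $1,067.48

$1,067.48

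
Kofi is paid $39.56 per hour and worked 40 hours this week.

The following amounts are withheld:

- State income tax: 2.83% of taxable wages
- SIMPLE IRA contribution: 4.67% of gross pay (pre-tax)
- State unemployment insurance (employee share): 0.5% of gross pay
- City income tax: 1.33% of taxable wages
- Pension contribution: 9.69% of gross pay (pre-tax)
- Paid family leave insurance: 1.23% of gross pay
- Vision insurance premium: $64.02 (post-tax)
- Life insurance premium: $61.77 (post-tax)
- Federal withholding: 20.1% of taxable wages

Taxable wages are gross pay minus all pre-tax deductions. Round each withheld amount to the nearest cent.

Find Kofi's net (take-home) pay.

Gross pay: 40 × $39.56 = $1,582.40
SIMPLE IRA contribution: $1,582.40 × 0.0467 = $73.90
Pension contribution: $1,582.40 × 0.0969 = $153.33
Pre-tax total = $73.90 + $153.33 = $227.23
Taxable wages = $1,582.40 − $227.23 = $1,355.17
State income tax: $1,355.17 × 0.0283 = $38.35
City income tax: $1,355.17 × 0.0133 = $18.02
Federal withholding: $1,355.17 × 0.201 = $272.39
State unemployment insurance (employee share): $1,582.40 × 0.005 = $7.91
Paid family leave insurance: $1,582.40 × 0.0123 = $19.46
Vision insurance premium: $64.02
Life insurance premium: $61.77
Total deductions = $73.90 + $153.33 + $38.35 + $18.02 + $272.39 + $7.91 + $19.46 + $64.02 + $61.77 = $709.15
Net pay = $1,582.40 − $709.15 = $873.25

$873.25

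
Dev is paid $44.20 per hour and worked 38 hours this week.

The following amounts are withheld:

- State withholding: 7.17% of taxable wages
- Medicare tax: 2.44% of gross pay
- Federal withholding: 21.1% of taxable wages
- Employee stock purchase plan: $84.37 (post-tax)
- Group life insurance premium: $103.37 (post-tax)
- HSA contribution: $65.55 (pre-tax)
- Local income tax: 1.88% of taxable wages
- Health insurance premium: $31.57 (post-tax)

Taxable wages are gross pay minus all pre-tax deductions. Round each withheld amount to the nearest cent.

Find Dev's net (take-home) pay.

$867.13

Gross pay: 38 × $44.20 = $1679.60
HSA contribution: $65.55
Taxable wages = $1679.60 − $65.55 = $1614.05
State withholding: $1614.05 × 0.0717 = $115.73
Federal withholding: $1614.05 × 0.211 = $340.56
Local income tax: $1614.05 × 0.0188 = $30.34
Medicare tax: $1679.60 × 0.0244 = $40.98
Group life insurance premium: $103.37
Employee stock purchase plan: $84.37
Health insurance premium: $31.57
Total deductions = $65.55 + $115.73 + $340.56 + $30.34 + $40.98 + $103.37 + $84.37 + $31.57 = $812.47
Net pay = $1679.60 − $812.47 = $867.13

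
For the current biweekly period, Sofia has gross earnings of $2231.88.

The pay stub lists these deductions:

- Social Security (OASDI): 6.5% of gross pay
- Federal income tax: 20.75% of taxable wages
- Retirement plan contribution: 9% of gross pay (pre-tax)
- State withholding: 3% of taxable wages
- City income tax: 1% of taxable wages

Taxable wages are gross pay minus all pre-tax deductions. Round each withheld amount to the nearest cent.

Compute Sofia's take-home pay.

Retirement plan contribution: $2231.88 × 0.09 = $200.87
Taxable wages = $2231.88 − $200.87 = $2031.01
State withholding: $2031.01 × 0.03 = $60.93
Federal income tax: $2031.01 × 0.2075 = $421.43
City income tax: $2031.01 × 0.01 = $20.31
Social Security (OASDI): $2231.88 × 0.065 = $145.07
Total deductions = $200.87 + $60.93 + $421.43 + $20.31 + $145.07 = $848.61
Net pay = $2231.88 − $848.61 = $1383.27

$1383.27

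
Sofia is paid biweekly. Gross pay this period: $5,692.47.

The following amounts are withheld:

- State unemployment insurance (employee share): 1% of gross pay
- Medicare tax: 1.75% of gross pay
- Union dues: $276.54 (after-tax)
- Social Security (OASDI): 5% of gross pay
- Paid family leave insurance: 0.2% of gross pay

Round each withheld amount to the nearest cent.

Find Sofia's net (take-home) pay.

Social Security (OASDI): $5,692.47 × 0.05 = $284.62
State unemployment insurance (employee share): $5,692.47 × 0.01 = $56.92
Paid family leave insurance: $5,692.47 × 0.002 = $11.38
Medicare tax: $5,692.47 × 0.0175 = $99.62
Union dues: $276.54
Total deductions = $284.62 + $56.92 + $11.38 + $99.62 + $276.54 = $729.08
Net pay = $5,692.47 − $729.08 = $4,963.39

$4,963.39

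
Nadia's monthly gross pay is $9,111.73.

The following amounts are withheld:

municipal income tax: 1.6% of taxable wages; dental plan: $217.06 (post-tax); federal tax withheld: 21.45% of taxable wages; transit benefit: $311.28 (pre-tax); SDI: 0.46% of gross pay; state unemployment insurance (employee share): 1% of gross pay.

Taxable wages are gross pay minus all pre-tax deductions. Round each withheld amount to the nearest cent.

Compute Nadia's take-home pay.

$6,421.85

Transit benefit: $311.28
Taxable wages = $9,111.73 − $311.28 = $8,800.45
Federal tax withheld: $8,800.45 × 0.2145 = $1,887.70
Municipal income tax: $8,800.45 × 0.016 = $140.81
State unemployment insurance (employee share): $9,111.73 × 0.01 = $91.12
SDI: $9,111.73 × 0.0046 = $41.91
Dental plan: $217.06
Total deductions = $311.28 + $1,887.70 + $140.81 + $91.12 + $41.91 + $217.06 = $2,689.88
Net pay = $9,111.73 − $2,689.88 = $6,421.85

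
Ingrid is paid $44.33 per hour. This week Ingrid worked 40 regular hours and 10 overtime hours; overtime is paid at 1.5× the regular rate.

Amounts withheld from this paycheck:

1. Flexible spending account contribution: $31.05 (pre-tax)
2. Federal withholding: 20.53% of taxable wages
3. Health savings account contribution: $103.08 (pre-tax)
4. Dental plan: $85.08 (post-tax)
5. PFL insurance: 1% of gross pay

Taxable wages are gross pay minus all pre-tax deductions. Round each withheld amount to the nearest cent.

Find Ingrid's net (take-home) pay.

Regular pay: 40 × $44.33 = $1773.20
Overtime pay: 10 × $44.33 × 1.5 = $664.95
Gross pay = $1773.20 + $664.95 = $2438.15
Health savings account contribution: $103.08
Flexible spending account contribution: $31.05
Pre-tax total = $103.08 + $31.05 = $134.13
Taxable wages = $2438.15 − $134.13 = $2304.02
Federal withholding: $2304.02 × 0.2053 = $473.02
PFL insurance: $2438.15 × 0.01 = $24.38
Dental plan: $85.08
Total deductions = $103.08 + $31.05 + $473.02 + $24.38 + $85.08 = $716.61
Net pay = $2438.15 − $716.61 = $1721.54

$1721.54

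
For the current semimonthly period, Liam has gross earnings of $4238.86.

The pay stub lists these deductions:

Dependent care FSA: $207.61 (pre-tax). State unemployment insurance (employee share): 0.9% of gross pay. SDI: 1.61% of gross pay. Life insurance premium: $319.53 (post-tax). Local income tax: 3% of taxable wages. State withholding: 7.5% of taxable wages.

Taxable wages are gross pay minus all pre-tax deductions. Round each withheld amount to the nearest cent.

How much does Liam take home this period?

Dependent care FSA: $207.61
Taxable wages = $4238.86 − $207.61 = $4031.25
State withholding: $4031.25 × 0.075 = $302.34
Local income tax: $4031.25 × 0.03 = $120.94
State unemployment insurance (employee share): $4238.86 × 0.009 = $38.15
SDI: $4238.86 × 0.0161 = $68.25
Life insurance premium: $319.53
Total deductions = $207.61 + $302.34 + $120.94 + $38.15 + $68.25 + $319.53 = $1056.82
Net pay = $4238.86 − $1056.82 = $3182.04

$3182.04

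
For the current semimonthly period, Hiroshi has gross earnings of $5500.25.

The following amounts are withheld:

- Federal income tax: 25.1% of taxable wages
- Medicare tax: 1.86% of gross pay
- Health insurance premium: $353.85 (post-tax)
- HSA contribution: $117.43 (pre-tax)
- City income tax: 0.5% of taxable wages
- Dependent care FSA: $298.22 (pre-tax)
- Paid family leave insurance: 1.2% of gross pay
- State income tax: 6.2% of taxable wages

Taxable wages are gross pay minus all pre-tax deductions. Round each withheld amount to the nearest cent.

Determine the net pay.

$2945.55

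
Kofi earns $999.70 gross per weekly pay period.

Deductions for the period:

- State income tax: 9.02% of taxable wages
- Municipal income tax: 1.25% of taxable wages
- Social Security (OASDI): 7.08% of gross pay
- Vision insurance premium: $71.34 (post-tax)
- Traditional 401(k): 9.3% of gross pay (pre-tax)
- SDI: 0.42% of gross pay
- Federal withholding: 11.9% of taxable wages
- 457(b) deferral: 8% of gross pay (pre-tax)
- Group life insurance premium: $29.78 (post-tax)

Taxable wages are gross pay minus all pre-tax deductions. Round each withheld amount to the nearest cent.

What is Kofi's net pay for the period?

$467.37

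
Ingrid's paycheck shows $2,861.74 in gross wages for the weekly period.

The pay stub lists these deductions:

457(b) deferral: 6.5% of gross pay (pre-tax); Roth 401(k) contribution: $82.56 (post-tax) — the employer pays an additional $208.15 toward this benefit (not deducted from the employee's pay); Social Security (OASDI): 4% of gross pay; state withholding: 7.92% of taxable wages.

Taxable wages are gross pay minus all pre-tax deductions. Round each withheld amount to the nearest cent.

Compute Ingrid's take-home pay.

$2,266.78

457(b) deferral: $2,861.74 × 0.065 = $186.01
Taxable wages = $2,861.74 − $186.01 = $2,675.73
State withholding: $2,675.73 × 0.0792 = $211.92
Social Security (OASDI): $2,861.74 × 0.04 = $114.47
Roth 401(k) contribution: $82.56
(Employer's $208.15 toward Roth 401(k) contribution is not withheld from the employee.)
Total deductions = $186.01 + $211.92 + $114.47 + $82.56 = $594.96
Net pay = $2,861.74 − $594.96 = $2,266.78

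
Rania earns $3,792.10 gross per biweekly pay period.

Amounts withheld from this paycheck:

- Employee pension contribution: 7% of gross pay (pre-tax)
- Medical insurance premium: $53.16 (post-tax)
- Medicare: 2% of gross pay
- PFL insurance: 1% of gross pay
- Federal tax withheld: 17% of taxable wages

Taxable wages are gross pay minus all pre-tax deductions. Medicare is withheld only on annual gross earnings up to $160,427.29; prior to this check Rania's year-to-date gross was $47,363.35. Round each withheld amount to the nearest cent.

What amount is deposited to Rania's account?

$2,760.20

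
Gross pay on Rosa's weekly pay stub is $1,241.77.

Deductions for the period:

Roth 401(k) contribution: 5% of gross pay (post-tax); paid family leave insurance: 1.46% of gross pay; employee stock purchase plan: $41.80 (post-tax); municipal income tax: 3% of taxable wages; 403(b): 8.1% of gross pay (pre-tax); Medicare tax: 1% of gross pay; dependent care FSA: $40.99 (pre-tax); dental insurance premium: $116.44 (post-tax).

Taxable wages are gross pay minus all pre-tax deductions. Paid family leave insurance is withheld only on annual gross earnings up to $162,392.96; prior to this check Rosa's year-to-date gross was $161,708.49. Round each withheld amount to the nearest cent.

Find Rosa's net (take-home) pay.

403(b): $1,241.77 × 0.081 = $100.58
Dependent care FSA: $40.99
Pre-tax total = $100.58 + $40.99 = $141.57
Taxable wages = $1,241.77 − $141.57 = $1,100.20
Municipal income tax: $1,100.20 × 0.03 = $33.01
Paid family leave insurance: only $162,392.96 − $161,708.49 = $684.47 of this check is subject → $684.47 × 0.0146 = $9.99
Medicare tax: $1,241.77 × 0.01 = $12.42
Roth 401(k) contribution: $1,241.77 × 0.05 = $62.09
Employee stock purchase plan: $41.80
Dental insurance premium: $116.44
Total deductions = $100.58 + $40.99 + $33.01 + $9.99 + $12.42 + $62.09 + $41.80 + $116.44 = $417.32
Net pay = $1,241.77 − $417.32 = $824.45

$824.45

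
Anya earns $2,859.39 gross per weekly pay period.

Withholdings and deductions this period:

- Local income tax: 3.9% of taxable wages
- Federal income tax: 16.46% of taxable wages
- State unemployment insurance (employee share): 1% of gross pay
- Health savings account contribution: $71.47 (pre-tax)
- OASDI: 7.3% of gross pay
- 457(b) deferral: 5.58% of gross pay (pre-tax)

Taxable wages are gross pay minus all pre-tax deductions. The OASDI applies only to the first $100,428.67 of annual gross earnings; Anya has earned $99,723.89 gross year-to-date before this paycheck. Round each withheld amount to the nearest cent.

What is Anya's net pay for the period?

$2,013.19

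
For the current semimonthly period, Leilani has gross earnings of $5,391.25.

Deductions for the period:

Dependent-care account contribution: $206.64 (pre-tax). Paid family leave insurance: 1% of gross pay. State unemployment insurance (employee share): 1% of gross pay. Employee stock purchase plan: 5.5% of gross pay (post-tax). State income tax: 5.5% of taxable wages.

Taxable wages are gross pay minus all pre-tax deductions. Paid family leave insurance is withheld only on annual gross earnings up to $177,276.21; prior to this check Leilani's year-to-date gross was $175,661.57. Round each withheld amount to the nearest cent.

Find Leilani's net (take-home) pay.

$4,532.88

Dependent-care account contribution: $206.64
Taxable wages = $5,391.25 − $206.64 = $5,184.61
State income tax: $5,184.61 × 0.055 = $285.15
Paid family leave insurance: only $177,276.21 − $175,661.57 = $1,614.64 of this check is subject → $1,614.64 × 0.01 = $16.15
State unemployment insurance (employee share): $5,391.25 × 0.01 = $53.91
Employee stock purchase plan: $5,391.25 × 0.055 = $296.52
Total deductions = $206.64 + $285.15 + $16.15 + $53.91 + $296.52 = $858.37
Net pay = $5,391.25 − $858.37 = $4,532.88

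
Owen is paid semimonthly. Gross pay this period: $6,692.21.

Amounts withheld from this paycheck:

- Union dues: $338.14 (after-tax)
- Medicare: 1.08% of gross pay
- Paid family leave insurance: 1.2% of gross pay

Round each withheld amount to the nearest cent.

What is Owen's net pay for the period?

Paid family leave insurance: $6,692.21 × 0.012 = $80.31
Medicare: $6,692.21 × 0.0108 = $72.28
Union dues: $338.14
Total deductions = $80.31 + $72.28 + $338.14 = $490.73
Net pay = $6,692.21 − $490.73 = $6,201.48

$6,201.48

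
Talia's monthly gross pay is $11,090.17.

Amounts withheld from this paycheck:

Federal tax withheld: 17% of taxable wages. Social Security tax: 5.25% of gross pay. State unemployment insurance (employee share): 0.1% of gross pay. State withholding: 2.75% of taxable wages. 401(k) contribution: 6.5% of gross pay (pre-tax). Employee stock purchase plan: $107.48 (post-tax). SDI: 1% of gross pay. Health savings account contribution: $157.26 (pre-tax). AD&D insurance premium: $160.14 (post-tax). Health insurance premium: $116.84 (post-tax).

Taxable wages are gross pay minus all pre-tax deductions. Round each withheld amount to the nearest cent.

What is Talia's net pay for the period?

$7,106.49

Health savings account contribution: $157.26
401(k) contribution: $11,090.17 × 0.065 = $720.86
Pre-tax total = $157.26 + $720.86 = $878.12
Taxable wages = $11,090.17 − $878.12 = $10,212.05
Federal tax withheld: $10,212.05 × 0.17 = $1,736.05
State withholding: $10,212.05 × 0.0275 = $280.83
State unemployment insurance (employee share): $11,090.17 × 0.001 = $11.09
SDI: $11,090.17 × 0.01 = $110.90
Social Security tax: $11,090.17 × 0.0525 = $582.23
AD&D insurance premium: $160.14
Employee stock purchase plan: $107.48
Health insurance premium: $116.84
Total deductions = $157.26 + $720.86 + $1,736.05 + $280.83 + $11.09 + $110.90 + $582.23 + $160.14 + $107.48 + $116.84 = $3,983.68
Net pay = $11,090.17 − $3,983.68 = $7,106.49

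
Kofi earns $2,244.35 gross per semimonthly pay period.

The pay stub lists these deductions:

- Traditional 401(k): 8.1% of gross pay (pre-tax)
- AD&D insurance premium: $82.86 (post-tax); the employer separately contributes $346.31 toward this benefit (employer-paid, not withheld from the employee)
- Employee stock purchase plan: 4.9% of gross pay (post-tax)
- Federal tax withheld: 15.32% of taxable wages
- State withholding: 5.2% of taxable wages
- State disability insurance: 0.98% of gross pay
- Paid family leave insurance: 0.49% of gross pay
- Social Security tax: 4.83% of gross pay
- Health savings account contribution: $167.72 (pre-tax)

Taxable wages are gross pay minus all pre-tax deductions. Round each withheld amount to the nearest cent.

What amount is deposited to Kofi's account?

Traditional 401(k): $2,244.35 × 0.081 = $181.79
Health savings account contribution: $167.72
Pre-tax total = $181.79 + $167.72 = $349.51
Taxable wages = $2,244.35 − $349.51 = $1,894.84
State withholding: $1,894.84 × 0.052 = $98.53
Federal tax withheld: $1,894.84 × 0.1532 = $290.29
State disability insurance: $2,244.35 × 0.0098 = $21.99
Social Security tax: $2,244.35 × 0.0483 = $108.40
Paid family leave insurance: $2,244.35 × 0.0049 = $11.00
Employee stock purchase plan: $2,244.35 × 0.049 = $109.97
AD&D insurance premium: $82.86
(Employer's $346.31 toward AD&D insurance premium is not withheld from the employee.)
Total deductions = $181.79 + $167.72 + $98.53 + $290.29 + $21.99 + $108.40 + $11.00 + $109.97 + $82.86 = $1,072.55
Net pay = $2,244.35 − $1,072.55 = $1,171.80

$1,171.80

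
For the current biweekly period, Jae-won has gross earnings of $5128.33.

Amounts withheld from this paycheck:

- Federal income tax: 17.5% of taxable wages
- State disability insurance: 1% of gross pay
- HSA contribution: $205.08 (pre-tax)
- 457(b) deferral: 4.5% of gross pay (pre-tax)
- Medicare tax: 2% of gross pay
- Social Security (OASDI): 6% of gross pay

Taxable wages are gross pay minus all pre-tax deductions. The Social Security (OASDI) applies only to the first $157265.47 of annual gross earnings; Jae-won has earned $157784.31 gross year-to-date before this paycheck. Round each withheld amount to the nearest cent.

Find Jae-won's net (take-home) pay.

$3717.45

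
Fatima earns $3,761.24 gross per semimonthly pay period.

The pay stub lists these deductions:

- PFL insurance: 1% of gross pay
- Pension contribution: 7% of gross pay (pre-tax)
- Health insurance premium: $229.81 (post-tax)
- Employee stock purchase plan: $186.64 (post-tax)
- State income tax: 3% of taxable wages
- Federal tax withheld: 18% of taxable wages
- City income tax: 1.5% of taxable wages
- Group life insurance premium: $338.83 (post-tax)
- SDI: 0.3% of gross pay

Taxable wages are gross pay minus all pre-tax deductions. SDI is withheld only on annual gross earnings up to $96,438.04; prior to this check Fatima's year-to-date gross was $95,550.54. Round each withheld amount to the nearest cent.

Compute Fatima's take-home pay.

$1,915.36

Pension contribution: $3,761.24 × 0.07 = $263.29
Taxable wages = $3,761.24 − $263.29 = $3,497.95
State income tax: $3,497.95 × 0.03 = $104.94
Federal tax withheld: $3,497.95 × 0.18 = $629.63
City income tax: $3,497.95 × 0.015 = $52.47
SDI: only $96,438.04 − $95,550.54 = $887.50 of this check is subject → $887.50 × 0.003 = $2.66
PFL insurance: $3,761.24 × 0.01 = $37.61
Health insurance premium: $229.81
Group life insurance premium: $338.83
Employee stock purchase plan: $186.64
Total deductions = $263.29 + $104.94 + $629.63 + $52.47 + $2.66 + $37.61 + $229.81 + $338.83 + $186.64 = $1,845.88
Net pay = $3,761.24 − $1,845.88 = $1,915.36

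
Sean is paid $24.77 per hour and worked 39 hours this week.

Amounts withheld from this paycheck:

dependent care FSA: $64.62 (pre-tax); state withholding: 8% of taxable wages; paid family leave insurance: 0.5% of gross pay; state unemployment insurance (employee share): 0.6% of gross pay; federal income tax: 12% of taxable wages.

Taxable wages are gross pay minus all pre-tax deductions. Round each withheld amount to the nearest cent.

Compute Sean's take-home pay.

Gross pay: 39 × $24.77 = $966.03
Dependent care FSA: $64.62
Taxable wages = $966.03 − $64.62 = $901.41
Federal income tax: $901.41 × 0.12 = $108.17
State withholding: $901.41 × 0.08 = $72.11
Paid family leave insurance: $966.03 × 0.005 = $4.83
State unemployment insurance (employee share): $966.03 × 0.006 = $5.80
Total deductions = $64.62 + $108.17 + $72.11 + $4.83 + $5.80 = $255.53
Net pay = $966.03 − $255.53 = $710.50

$710.50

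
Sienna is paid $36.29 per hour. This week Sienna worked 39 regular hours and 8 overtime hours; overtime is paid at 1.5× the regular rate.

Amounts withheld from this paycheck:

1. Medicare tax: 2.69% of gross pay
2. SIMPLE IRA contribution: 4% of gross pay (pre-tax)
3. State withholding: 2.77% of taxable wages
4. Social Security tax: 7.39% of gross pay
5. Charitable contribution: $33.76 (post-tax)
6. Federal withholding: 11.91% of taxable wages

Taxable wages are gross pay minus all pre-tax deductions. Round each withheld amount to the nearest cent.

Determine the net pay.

Regular pay: 39 × $36.29 = $1,415.31
Overtime pay: 8 × $36.29 × 1.5 = $435.48
Gross pay = $1,415.31 + $435.48 = $1,850.79
SIMPLE IRA contribution: $1,850.79 × 0.04 = $74.03
Taxable wages = $1,850.79 − $74.03 = $1,776.76
State withholding: $1,776.76 × 0.0277 = $49.22
Federal withholding: $1,776.76 × 0.1191 = $211.61
Medicare tax: $1,850.79 × 0.0269 = $49.79
Social Security tax: $1,850.79 × 0.0739 = $136.77
Charitable contribution: $33.76
Total deductions = $74.03 + $49.22 + $211.61 + $49.79 + $136.77 + $33.76 = $555.18
Net pay = $1,850.79 − $555.18 = $1,295.61

$1,295.61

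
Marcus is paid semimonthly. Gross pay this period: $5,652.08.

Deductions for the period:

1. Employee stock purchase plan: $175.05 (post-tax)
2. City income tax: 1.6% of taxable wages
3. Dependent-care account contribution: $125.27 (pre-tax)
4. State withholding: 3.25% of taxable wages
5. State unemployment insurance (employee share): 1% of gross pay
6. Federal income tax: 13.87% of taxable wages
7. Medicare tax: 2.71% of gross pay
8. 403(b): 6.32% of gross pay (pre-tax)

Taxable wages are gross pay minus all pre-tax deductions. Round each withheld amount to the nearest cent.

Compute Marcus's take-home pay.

$3,817.12

403(b): $5,652.08 × 0.0632 = $357.21
Dependent-care account contribution: $125.27
Pre-tax total = $357.21 + $125.27 = $482.48
Taxable wages = $5,652.08 − $482.48 = $5,169.60
City income tax: $5,169.60 × 0.016 = $82.71
Federal income tax: $5,169.60 × 0.1387 = $717.02
State withholding: $5,169.60 × 0.0325 = $168.01
Medicare tax: $5,652.08 × 0.0271 = $153.17
State unemployment insurance (employee share): $5,652.08 × 0.01 = $56.52
Employee stock purchase plan: $175.05
Total deductions = $357.21 + $125.27 + $82.71 + $717.02 + $168.01 + $153.17 + $56.52 + $175.05 = $1,834.96
Net pay = $5,652.08 − $1,834.96 = $3,817.12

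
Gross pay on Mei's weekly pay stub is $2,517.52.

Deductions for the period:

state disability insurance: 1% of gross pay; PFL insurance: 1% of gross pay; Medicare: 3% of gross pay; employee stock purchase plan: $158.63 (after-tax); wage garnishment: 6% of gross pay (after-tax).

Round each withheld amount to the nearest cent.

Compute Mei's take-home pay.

Medicare: $2,517.52 × 0.03 = $75.53
State disability insurance: $2,517.52 × 0.01 = $25.18
PFL insurance: $2,517.52 × 0.01 = $25.18
Wage garnishment: $2,517.52 × 0.06 = $151.05
Employee stock purchase plan: $158.63
Total deductions = $75.53 + $25.18 + $25.18 + $151.05 + $158.63 = $435.57
Net pay = $2,517.52 − $435.57 = $2,081.95

$2,081.95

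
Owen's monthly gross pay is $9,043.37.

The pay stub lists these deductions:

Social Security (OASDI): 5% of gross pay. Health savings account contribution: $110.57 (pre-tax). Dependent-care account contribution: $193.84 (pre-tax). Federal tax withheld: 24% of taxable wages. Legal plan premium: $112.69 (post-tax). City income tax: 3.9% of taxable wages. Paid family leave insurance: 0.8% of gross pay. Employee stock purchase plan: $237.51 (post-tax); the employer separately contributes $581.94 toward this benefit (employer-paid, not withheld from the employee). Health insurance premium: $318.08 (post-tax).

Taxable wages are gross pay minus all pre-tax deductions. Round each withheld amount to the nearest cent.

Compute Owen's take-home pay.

$5,107.99

Dependent-care account contribution: $193.84
Health savings account contribution: $110.57
Pre-tax total = $193.84 + $110.57 = $304.41
Taxable wages = $9,043.37 − $304.41 = $8,738.96
City income tax: $8,738.96 × 0.039 = $340.82
Federal tax withheld: $8,738.96 × 0.24 = $2,097.35
Social Security (OASDI): $9,043.37 × 0.05 = $452.17
Paid family leave insurance: $9,043.37 × 0.008 = $72.35
Health insurance premium: $318.08
Legal plan premium: $112.69
Employee stock purchase plan: $237.51
(Employer's $581.94 toward employee stock purchase plan is not withheld from the employee.)
Total deductions = $193.84 + $110.57 + $340.82 + $2,097.35 + $452.17 + $72.35 + $318.08 + $112.69 + $237.51 = $3,935.38
Net pay = $9,043.37 − $3,935.38 = $5,107.99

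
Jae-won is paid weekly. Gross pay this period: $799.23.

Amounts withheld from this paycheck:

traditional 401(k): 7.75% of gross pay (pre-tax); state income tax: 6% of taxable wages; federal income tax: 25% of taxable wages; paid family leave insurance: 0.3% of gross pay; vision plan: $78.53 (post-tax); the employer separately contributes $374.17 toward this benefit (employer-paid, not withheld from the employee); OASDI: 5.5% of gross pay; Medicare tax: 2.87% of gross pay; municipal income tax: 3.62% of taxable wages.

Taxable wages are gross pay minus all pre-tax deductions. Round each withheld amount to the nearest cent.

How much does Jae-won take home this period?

Traditional 401(k): $799.23 × 0.0775 = $61.94
Taxable wages = $799.23 − $61.94 = $737.29
Municipal income tax: $737.29 × 0.0362 = $26.69
State income tax: $737.29 × 0.06 = $44.24
Federal income tax: $737.29 × 0.25 = $184.32
Medicare tax: $799.23 × 0.0287 = $22.94
Paid family leave insurance: $799.23 × 0.003 = $2.40
OASDI: $799.23 × 0.055 = $43.96
Vision plan: $78.53
(Employer's $374.17 toward vision plan is not withheld from the employee.)
Total deductions = $61.94 + $26.69 + $44.24 + $184.32 + $22.94 + $2.40 + $43.96 + $78.53 = $465.02
Net pay = $799.23 − $465.02 = $334.21

$334.21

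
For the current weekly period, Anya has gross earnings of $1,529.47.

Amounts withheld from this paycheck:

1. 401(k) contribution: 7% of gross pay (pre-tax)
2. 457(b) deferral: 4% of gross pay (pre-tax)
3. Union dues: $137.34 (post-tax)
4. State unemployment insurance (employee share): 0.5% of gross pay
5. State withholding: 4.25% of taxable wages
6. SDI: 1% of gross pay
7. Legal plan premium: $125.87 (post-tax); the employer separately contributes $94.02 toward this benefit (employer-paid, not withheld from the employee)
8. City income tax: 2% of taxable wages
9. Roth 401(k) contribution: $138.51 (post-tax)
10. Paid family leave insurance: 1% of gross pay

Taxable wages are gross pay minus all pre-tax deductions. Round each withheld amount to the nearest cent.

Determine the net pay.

457(b) deferral: $1,529.47 × 0.04 = $61.18
401(k) contribution: $1,529.47 × 0.07 = $107.06
Pre-tax total = $61.18 + $107.06 = $168.24
Taxable wages = $1,529.47 − $168.24 = $1,361.23
City income tax: $1,361.23 × 0.02 = $27.22
State withholding: $1,361.23 × 0.0425 = $57.85
Paid family leave insurance: $1,529.47 × 0.01 = $15.29
SDI: $1,529.47 × 0.01 = $15.29
State unemployment insurance (employee share): $1,529.47 × 0.005 = $7.65
Roth 401(k) contribution: $138.51
Union dues: $137.34
Legal plan premium: $125.87
(Employer's $94.02 toward legal plan premium is not withheld from the employee.)
Total deductions = $61.18 + $107.06 + $27.22 + $57.85 + $15.29 + $15.29 + $7.65 + $138.51 + $137.34 + $125.87 = $693.26
Net pay = $1,529.47 − $693.26 = $836.21

$836.21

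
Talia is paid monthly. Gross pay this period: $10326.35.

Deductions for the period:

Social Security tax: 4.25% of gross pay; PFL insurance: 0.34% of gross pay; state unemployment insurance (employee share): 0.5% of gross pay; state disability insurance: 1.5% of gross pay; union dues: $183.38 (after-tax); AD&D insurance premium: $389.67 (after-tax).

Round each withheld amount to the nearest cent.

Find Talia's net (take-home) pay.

$9072.79

State disability insurance: $10326.35 × 0.015 = $154.90
Social Security tax: $10326.35 × 0.0425 = $438.87
State unemployment insurance (employee share): $10326.35 × 0.005 = $51.63
PFL insurance: $10326.35 × 0.0034 = $35.11
AD&D insurance premium: $389.67
Union dues: $183.38
Total deductions = $154.90 + $438.87 + $51.63 + $35.11 + $389.67 + $183.38 = $1253.56
Net pay = $10326.35 − $1253.56 = $9072.79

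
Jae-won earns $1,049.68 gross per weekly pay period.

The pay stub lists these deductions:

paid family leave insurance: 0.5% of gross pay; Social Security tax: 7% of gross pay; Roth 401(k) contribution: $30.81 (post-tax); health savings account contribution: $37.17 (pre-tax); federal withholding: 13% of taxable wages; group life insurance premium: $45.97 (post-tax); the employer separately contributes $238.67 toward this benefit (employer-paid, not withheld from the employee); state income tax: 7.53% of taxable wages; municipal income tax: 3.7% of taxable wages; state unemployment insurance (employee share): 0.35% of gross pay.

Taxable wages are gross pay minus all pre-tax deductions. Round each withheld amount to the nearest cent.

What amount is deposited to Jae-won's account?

Health savings account contribution: $37.17
Taxable wages = $1,049.68 − $37.17 = $1,012.51
Federal withholding: $1,012.51 × 0.13 = $131.63
Municipal income tax: $1,012.51 × 0.037 = $37.46
State income tax: $1,012.51 × 0.0753 = $76.24
State unemployment insurance (employee share): $1,049.68 × 0.0035 = $3.67
Paid family leave insurance: $1,049.68 × 0.005 = $5.25
Social Security tax: $1,049.68 × 0.07 = $73.48
Group life insurance premium: $45.97
Roth 401(k) contribution: $30.81
(Employer's $238.67 toward group life insurance premium is not withheld from the employee.)
Total deductions = $37.17 + $131.63 + $37.46 + $76.24 + $3.67 + $5.25 + $73.48 + $45.97 + $30.81 = $441.68
Net pay = $1,049.68 − $441.68 = $608.00

$608.00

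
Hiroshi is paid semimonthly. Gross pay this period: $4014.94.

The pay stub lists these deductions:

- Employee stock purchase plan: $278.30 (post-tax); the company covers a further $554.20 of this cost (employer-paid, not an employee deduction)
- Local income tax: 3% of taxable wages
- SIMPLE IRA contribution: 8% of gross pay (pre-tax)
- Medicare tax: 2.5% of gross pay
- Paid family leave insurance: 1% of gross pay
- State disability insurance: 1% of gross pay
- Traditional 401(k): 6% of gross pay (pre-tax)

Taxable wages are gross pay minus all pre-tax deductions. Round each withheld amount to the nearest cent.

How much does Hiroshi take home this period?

$2890.28

Traditional 401(k): $4014.94 × 0.06 = $240.90
SIMPLE IRA contribution: $4014.94 × 0.08 = $321.20
Pre-tax total = $240.90 + $321.20 = $562.10
Taxable wages = $4014.94 − $562.10 = $3452.84
Local income tax: $3452.84 × 0.03 = $103.59
Paid family leave insurance: $4014.94 × 0.01 = $40.15
Medicare tax: $4014.94 × 0.025 = $100.37
State disability insurance: $4014.94 × 0.01 = $40.15
Employee stock purchase plan: $278.30
(Employer's $554.20 toward employee stock purchase plan is not withheld from the employee.)
Total deductions = $240.90 + $321.20 + $103.59 + $40.15 + $100.37 + $40.15 + $278.30 = $1124.66
Net pay = $4014.94 − $1124.66 = $2890.28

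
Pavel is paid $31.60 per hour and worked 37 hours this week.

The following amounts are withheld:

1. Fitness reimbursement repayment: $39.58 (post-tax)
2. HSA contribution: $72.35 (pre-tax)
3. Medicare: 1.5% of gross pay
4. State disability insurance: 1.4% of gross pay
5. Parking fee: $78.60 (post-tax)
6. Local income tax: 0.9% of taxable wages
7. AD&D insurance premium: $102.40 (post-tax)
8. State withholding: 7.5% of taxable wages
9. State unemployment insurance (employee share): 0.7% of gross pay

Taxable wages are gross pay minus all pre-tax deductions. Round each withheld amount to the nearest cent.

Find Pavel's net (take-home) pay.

$742.05

Gross pay: 37 × $31.60 = $1,169.20
HSA contribution: $72.35
Taxable wages = $1,169.20 − $72.35 = $1,096.85
State withholding: $1,096.85 × 0.075 = $82.26
Local income tax: $1,096.85 × 0.009 = $9.87
State disability insurance: $1,169.20 × 0.014 = $16.37
Medicare: $1,169.20 × 0.015 = $17.54
State unemployment insurance (employee share): $1,169.20 × 0.007 = $8.18
Parking fee: $78.60
Fitness reimbursement repayment: $39.58
AD&D insurance premium: $102.40
Total deductions = $72.35 + $82.26 + $9.87 + $16.37 + $17.54 + $8.18 + $78.60 + $39.58 + $102.40 = $427.15
Net pay = $1,169.20 − $427.15 = $742.05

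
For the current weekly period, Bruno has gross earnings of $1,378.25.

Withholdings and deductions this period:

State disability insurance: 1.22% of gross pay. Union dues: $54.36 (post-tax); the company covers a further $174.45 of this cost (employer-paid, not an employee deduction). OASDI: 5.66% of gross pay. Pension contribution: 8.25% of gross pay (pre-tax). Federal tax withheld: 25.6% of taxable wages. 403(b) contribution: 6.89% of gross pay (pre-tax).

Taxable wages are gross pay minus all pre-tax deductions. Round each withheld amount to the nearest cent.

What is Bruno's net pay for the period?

$720.99

Pension contribution: $1,378.25 × 0.0825 = $113.71
403(b) contribution: $1,378.25 × 0.0689 = $94.96
Pre-tax total = $113.71 + $94.96 = $208.67
Taxable wages = $1,378.25 − $208.67 = $1,169.58
Federal tax withheld: $1,169.58 × 0.256 = $299.41
OASDI: $1,378.25 × 0.0566 = $78.01
State disability insurance: $1,378.25 × 0.0122 = $16.81
Union dues: $54.36
(Employer's $174.45 toward union dues is not withheld from the employee.)
Total deductions = $113.71 + $94.96 + $299.41 + $78.01 + $16.81 + $54.36 = $657.26
Net pay = $1,378.25 − $657.26 = $720.99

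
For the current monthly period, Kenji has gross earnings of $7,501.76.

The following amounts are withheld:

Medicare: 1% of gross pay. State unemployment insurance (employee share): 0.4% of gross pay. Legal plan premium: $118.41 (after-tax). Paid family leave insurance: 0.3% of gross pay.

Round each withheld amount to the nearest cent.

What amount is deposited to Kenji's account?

$7,255.81

Paid family leave insurance: $7,501.76 × 0.003 = $22.51
Medicare: $7,501.76 × 0.01 = $75.02
State unemployment insurance (employee share): $7,501.76 × 0.004 = $30.01
Legal plan premium: $118.41
Total deductions = $22.51 + $75.02 + $30.01 + $118.41 = $245.95
Net pay = $7,501.76 − $245.95 = $7,255.81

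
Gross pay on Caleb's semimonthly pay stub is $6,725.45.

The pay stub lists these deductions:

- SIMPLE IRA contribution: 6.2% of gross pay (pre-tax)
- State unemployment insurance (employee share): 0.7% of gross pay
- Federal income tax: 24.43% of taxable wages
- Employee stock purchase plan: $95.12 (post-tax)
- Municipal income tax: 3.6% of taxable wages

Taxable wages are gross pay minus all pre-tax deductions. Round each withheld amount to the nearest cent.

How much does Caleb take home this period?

SIMPLE IRA contribution: $6,725.45 × 0.062 = $416.98
Taxable wages = $6,725.45 − $416.98 = $6,308.47
Federal income tax: $6,308.47 × 0.2443 = $1,541.16
Municipal income tax: $6,308.47 × 0.036 = $227.10
State unemployment insurance (employee share): $6,725.45 × 0.007 = $47.08
Employee stock purchase plan: $95.12
Total deductions = $416.98 + $1,541.16 + $227.10 + $47.08 + $95.12 = $2,327.44
Net pay = $6,725.45 − $2,327.44 = $4,398.01

$4,398.01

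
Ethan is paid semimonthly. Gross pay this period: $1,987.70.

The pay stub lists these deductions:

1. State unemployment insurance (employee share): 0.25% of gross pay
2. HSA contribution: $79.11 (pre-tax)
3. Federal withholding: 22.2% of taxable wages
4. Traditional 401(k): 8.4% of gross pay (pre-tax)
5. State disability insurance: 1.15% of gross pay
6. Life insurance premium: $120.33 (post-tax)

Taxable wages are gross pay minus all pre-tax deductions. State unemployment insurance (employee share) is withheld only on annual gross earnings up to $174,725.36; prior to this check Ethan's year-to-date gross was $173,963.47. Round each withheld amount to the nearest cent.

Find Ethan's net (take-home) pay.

Traditional 401(k): $1,987.70 × 0.084 = $166.97
HSA contribution: $79.11
Pre-tax total = $166.97 + $79.11 = $246.08
Taxable wages = $1,987.70 − $246.08 = $1,741.62
Federal withholding: $1,741.62 × 0.222 = $386.64
State disability insurance: $1,987.70 × 0.0115 = $22.86
State unemployment insurance (employee share): only $174,725.36 − $173,963.47 = $761.89 of this check is subject → $761.89 × 0.0025 = $1.90
Life insurance premium: $120.33
Total deductions = $166.97 + $79.11 + $386.64 + $22.86 + $1.90 + $120.33 = $777.81
Net pay = $1,987.70 − $777.81 = $1,209.89

$1,209.89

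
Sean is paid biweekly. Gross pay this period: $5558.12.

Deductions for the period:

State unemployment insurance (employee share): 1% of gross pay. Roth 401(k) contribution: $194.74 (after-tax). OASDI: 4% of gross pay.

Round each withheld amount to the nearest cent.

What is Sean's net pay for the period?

OASDI: $5558.12 × 0.04 = $222.32
State unemployment insurance (employee share): $5558.12 × 0.01 = $55.58
Roth 401(k) contribution: $194.74
Total deductions = $222.32 + $55.58 + $194.74 = $472.64
Net pay = $5558.12 − $472.64 = $5085.48

$5085.48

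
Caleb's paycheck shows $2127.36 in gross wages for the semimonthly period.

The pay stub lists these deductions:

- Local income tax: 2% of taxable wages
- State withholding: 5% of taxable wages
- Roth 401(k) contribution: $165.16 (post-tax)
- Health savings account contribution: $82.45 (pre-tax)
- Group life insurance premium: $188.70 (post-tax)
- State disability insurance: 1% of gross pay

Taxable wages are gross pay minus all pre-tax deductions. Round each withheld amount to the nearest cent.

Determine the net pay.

$1526.63

Health savings account contribution: $82.45
Taxable wages = $2127.36 − $82.45 = $2044.91
Local income tax: $2044.91 × 0.02 = $40.90
State withholding: $2044.91 × 0.05 = $102.25
State disability insurance: $2127.36 × 0.01 = $21.27
Group life insurance premium: $188.70
Roth 401(k) contribution: $165.16
Total deductions = $82.45 + $40.90 + $102.25 + $21.27 + $188.70 + $165.16 = $600.73
Net pay = $2127.36 − $600.73 = $1526.63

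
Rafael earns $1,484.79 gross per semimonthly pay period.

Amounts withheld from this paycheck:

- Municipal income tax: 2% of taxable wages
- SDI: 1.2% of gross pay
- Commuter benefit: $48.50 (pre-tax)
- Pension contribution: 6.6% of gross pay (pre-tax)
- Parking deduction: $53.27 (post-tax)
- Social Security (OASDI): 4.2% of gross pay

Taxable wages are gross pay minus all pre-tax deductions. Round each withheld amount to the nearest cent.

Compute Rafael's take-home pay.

$1,178.07

Pension contribution: $1,484.79 × 0.066 = $98.00
Commuter benefit: $48.50
Pre-tax total = $98.00 + $48.50 = $146.50
Taxable wages = $1,484.79 − $146.50 = $1,338.29
Municipal income tax: $1,338.29 × 0.02 = $26.77
Social Security (OASDI): $1,484.79 × 0.042 = $62.36
SDI: $1,484.79 × 0.012 = $17.82
Parking deduction: $53.27
Total deductions = $98.00 + $48.50 + $26.77 + $62.36 + $17.82 + $53.27 = $306.72
Net pay = $1,484.79 − $306.72 = $1,178.07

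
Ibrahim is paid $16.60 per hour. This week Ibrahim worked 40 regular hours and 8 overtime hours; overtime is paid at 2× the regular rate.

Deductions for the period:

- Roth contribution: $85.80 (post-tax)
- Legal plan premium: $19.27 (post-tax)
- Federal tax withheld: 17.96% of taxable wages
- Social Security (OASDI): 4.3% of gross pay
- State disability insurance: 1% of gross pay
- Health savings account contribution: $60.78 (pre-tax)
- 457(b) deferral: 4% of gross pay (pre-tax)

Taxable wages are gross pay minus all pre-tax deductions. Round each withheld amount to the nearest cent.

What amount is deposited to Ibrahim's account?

$527.94

Regular pay: 40 × $16.60 = $664.00
Overtime pay: 8 × $16.60 × 2 = $265.60
Gross pay = $664.00 + $265.60 = $929.60
Health savings account contribution: $60.78
457(b) deferral: $929.60 × 0.04 = $37.18
Pre-tax total = $60.78 + $37.18 = $97.96
Taxable wages = $929.60 − $97.96 = $831.64
Federal tax withheld: $831.64 × 0.1796 = $149.36
State disability insurance: $929.60 × 0.01 = $9.30
Social Security (OASDI): $929.60 × 0.043 = $39.97
Roth contribution: $85.80
Legal plan premium: $19.27
Total deductions = $60.78 + $37.18 + $149.36 + $9.30 + $39.97 + $85.80 + $19.27 = $401.66
Net pay = $929.60 − $401.66 = $527.94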